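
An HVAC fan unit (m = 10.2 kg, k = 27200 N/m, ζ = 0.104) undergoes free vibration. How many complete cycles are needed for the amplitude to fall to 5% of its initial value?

5 cycles

Logarithmic decrement δ = 2πζ/√(1 − ζ²) = 2π × 0.1040/√(1 − 0.0108) = 0.6570.
x_n/x₀ = e^(−nδ) ≤ 0.05; take ln: n ≥ ln(1/0.05)/δ = 2.996/0.6570 = 4.560.
So 5 complete cycles are required.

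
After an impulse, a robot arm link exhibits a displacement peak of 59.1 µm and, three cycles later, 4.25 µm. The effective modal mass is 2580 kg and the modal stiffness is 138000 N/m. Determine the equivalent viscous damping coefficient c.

Logarithmic decrement δ = (1/n)·ln(x₀/x_n) = (1/3)·ln(59.1/4.25) = (1/3)·ln(13.91) = 0.8774.
ζ = δ/√(4π² + δ²) = 0.8774/√(39.48 + 0.770) = 0.8774/6.344 = 0.1383.
c = ζ · 2√(km) = 0.1383 × 2√(138000 × 2580) = 0.1383 × 37740 = 5219 N·s/m.

5220 N·s/m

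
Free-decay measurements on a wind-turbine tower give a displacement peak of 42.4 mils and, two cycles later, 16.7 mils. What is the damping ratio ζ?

Logarithmic decrement δ = (1/n)·ln(x₀/x_n) = (1/2)·ln(42.4/16.7) = (1/2)·ln(2.539) = 0.4659.
ζ = δ/√(4π² + δ²) = 0.4659/√(39.48 + 0.217) = 0.4659/6.300 = 0.07394.

0.0739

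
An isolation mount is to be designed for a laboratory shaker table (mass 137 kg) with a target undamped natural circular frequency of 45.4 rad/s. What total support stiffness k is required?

282000 N/m

k = m·ω_n² = 137 × 45.40² = 137 × 2061 = 282400 N/m.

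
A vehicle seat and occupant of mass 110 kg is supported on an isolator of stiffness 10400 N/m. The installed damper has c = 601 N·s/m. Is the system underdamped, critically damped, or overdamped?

underdamped

c_c = 2√(k·m) = 2139 N·s/m; ζ = c/c_c = 601/2139 = 0.281.
Since ζ < 1 the system is underdamped.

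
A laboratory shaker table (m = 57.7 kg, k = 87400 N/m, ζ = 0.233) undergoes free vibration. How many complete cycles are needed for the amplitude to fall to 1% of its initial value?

Logarithmic decrement δ = 2πζ/√(1 − ζ²) = 2π × 0.2330/√(1 − 0.0543) = 1.505.
x_n/x₀ = e^(−nδ) ≤ 0.01; take ln: n ≥ ln(1/0.01)/δ = 4.605/1.505 = 3.059.
So 4 complete cycles are required.

4 cycles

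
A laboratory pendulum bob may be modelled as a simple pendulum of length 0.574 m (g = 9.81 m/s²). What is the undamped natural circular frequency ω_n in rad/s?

4.13 rad/s

For a simple pendulum ω_n = √(g/L) = √(9.81/0.574) = √17.09 = 4.134 rad/s.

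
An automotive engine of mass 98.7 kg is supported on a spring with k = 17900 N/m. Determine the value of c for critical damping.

c_c = 2√(k·m) = 2√(17900 × 98.7) = 2 × 1329 = 2658 N·s/m.

2660 N·s/m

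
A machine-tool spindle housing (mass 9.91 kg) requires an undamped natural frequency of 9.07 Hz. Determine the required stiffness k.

32200 N/m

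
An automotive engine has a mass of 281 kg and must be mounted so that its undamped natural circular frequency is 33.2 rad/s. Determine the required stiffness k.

k = m·ω_n² = 281 × 33.20² = 281 × 1102 = 309700 N/m.

310000 N/m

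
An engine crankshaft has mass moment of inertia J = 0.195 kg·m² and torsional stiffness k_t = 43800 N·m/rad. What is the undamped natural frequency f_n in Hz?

75.4 Hz

ω_n = √(k_t/J) = √(43800/0.195) = √224600 = 473.9 rad/s.
f_n = ω_n/(2π) = 473.9/6.283 = 75.43 Hz.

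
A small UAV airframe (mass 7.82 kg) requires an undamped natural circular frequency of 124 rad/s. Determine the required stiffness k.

120000 N/m

k = m·ω_n² = 7.82 × 124.0² = 7.82 × 15380 = 120200 N/m.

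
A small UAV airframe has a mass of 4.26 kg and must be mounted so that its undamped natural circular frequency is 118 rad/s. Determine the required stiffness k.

k = m·ω_n² = 4.26 × 118.0² = 4.26 × 13920 = 59320 N/m.

59300 N/m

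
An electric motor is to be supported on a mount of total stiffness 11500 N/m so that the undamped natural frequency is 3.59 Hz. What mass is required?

ω_n = 2πf_n = 2π × 3.59 = 22.56 rad/s.
m = k/ω_n² = 11500/22.56² = 11500/508.8 = 22.60 kg.

22.6 kg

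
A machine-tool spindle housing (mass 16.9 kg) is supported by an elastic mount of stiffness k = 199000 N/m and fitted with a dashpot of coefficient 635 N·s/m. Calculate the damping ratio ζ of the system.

0.173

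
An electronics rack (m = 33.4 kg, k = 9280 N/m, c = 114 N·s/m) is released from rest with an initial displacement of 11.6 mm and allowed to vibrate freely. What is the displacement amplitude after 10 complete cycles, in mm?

ζ = c/(2√(km)) = 114/(2√(9280 × 33.4)) = 114/1113 = 0.1024.
Logarithmic decrement δ = 2πζ/√(1 − ζ²) = 2π × 0.1024/√(1 − 0.0105) = 0.6467.
After n cycles, x_n/x₀ = e^(−nδ), so x_10 = 11.6 × e^(−10 × 0.6467) = 11.6 × 0.001554 = 0.01803 mm.

0.0180 mm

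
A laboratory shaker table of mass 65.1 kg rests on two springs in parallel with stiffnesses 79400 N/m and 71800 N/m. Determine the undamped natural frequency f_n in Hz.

Parallel springs add: k_eq = 79400 + 71800 = 151200 N/m.
ω_n = √(k_eq/m) = √(151200/65.1) = √2323 = 48.19 rad/s.
f_n = ω_n/(2π) = 48.19/6.283 = 7.670 Hz.

7.67 Hz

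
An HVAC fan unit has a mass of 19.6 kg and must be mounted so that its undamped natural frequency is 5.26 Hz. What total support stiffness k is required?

ω_n = 2πf_n = 2π × 5.26 = 33.05 rad/s.
k = m·ω_n² = 19.6 × 33.05² = 19.6 × 1092 = 21410 N/m.

21400 N/m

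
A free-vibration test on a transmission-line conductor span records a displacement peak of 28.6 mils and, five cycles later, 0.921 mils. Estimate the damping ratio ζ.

0.109

Logarithmic decrement δ = (1/n)·ln(x₀/x_n) = (1/5)·ln(28.6/0.921) = (1/5)·ln(31.05) = 0.6871.
ζ = δ/√(4π² + δ²) = 0.6871/√(39.48 + 0.472) = 0.6871/6.321 = 0.1087.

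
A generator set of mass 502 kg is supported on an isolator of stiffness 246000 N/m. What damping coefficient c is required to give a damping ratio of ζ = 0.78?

17300 N·s/m

c_c = 2√(k·m) = 2√(246000 × 502) = 22230 N·s/m.
c = ζ·c_c = 0.78 × 22230 = 17340 N·s/m.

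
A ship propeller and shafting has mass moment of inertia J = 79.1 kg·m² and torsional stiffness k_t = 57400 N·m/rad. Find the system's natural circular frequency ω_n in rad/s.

ω_n = √(k_t/J) = √(57400/79.1) = √725.7 = 26.94 rad/s.

26.9 rad/s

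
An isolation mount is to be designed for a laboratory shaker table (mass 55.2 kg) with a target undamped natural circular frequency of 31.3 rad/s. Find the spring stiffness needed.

k = m·ω_n² = 55.2 × 31.30² = 55.2 × 979.7 = 54080 N/m.

54100 N/m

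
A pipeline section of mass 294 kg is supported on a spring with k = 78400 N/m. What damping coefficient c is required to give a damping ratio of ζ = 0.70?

6720 N·s/m

c_c = 2√(k·m) = 2√(78400 × 294) = 9602 N·s/m.
c = ζ·c_c = 0.70 × 9602 = 6721 N·s/m.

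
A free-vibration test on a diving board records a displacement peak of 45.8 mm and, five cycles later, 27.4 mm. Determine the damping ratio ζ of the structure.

0.0164

Logarithmic decrement δ = (1/n)·ln(x₀/x_n) = (1/5)·ln(45.8/27.4) = (1/5)·ln(1.672) = 0.1027.
ζ = δ/√(4π² + δ²) = 0.1027/√(39.48 + 0.0106) = 0.1027/6.284 = 0.01635.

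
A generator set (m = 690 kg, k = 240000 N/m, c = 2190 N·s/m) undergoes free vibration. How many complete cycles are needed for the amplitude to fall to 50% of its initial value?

2 cycles

ζ = c/(2√(km)) = 2190/(2√(240000 × 690)) = 2190/25740 = 0.08509.
Logarithmic decrement δ = 2πζ/√(1 − ζ²) = 2π × 0.08509/√(1 − 0.00724) = 0.5366.
x_n/x₀ = e^(−nδ) ≤ 0.5; take ln: n ≥ ln(1/0.5)/δ = 0.6931/0.5366 = 1.292.
So 2 complete cycles are required.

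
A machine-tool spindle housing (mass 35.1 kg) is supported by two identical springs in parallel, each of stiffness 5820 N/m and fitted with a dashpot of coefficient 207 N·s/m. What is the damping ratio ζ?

Parallel springs add: k_eq = 2 × 5820 = 11640 N/m.
ω_n = √(k_eq/m) = √(11640/35.1) = 18.21 rad/s.
Critical damping c_c = 2√(k_eq·m) = 2√(11640 × 35.1) = 1278 N·s/m, so ζ = c/c_c = 207/1278 = 0.1619.

0.162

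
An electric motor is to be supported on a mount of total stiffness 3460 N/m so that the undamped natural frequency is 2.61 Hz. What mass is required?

ω_n = 2πf_n = 2π × 2.61 = 16.40 rad/s.
m = k/ω_n² = 3460/16.40² = 3460/268.9 = 12.87 kg.

12.9 kg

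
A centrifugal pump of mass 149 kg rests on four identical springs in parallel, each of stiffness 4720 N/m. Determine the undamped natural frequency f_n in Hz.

1.79 Hz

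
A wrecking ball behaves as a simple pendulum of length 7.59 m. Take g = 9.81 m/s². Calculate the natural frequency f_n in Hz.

0.181 Hz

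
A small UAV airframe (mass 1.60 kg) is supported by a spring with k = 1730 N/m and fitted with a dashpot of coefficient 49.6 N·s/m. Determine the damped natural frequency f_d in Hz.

ω_n = √(k/m) = √(1730/1.60) = 32.88 rad/s.
Critical damping c_c = 2√(k·m) = 2√(1730 × 1.60) = 105.2 N·s/m, so ζ = c/c_c = 49.6/105.2 = 0.4714.
ω_d = ω_n√(1 − ζ²) = 32.88 × √(1 − 0.222) = 29.00 rad/s.
f_d = ω_d/(2π) = 4.615 Hz.

4.62 Hz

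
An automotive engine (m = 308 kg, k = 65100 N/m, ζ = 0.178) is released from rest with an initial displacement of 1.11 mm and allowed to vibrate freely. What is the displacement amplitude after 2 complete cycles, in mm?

Logarithmic decrement δ = 2πζ/√(1 − ζ²) = 2π × 0.1780/√(1 − 0.0317) = 1.137.
After n cycles, x_n/x₀ = e^(−nδ), so x_2 = 1.11 × e^(−2 × 1.137) = 1.11 × 0.1030 = 0.1143 mm.

0.114 mm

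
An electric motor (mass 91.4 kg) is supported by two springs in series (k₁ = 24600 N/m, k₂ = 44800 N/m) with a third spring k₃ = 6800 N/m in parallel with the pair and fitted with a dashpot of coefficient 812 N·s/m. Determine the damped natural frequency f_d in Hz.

2.41 Hz

Series pair: k_s = k₁k₂/(k₁+k₂) = (24600)(44800)/(24600 + 44800) = 15880 N/m. In parallel with k₃: k_eq = 15880 + 6800 = 22680 N/m.
ω_n = √(k_eq/m) = √(22680/91.4) = 15.75 rad/s.
Critical damping c_c = 2√(k_eq·m) = 2√(22680 × 91.4) = 2880 N·s/m, so ζ = c/c_c = 812/2880 = 0.2820.
ω_d = ω_n√(1 − ζ²) = 15.75 × √(1 − 0.0795) = 15.11 rad/s.
f_d = ω_d/(2π) = 2.405 Hz.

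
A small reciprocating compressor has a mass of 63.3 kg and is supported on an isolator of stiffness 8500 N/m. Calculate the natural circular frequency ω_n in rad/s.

ω_n = √(k/m) = √(8500/63.3) = √134.3 = 11.59 rad/s.

11.6 rad/s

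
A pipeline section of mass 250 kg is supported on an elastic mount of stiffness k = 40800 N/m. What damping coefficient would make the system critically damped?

c_c = 2√(k·m) = 2√(40800 × 250) = 2 × 3194 = 6387 N·s/m.

6390 N·s/m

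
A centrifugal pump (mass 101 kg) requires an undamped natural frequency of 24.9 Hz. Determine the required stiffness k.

2470000 N/m

ω_n = 2πf_n = 2π × 24.9 = 156.5 rad/s.
k = m·ω_n² = 101 × 156.5² = 101 × 24480 = 2472000 N/m.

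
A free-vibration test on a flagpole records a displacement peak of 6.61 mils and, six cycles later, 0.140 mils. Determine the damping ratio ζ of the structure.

0.102

Logarithmic decrement δ = (1/n)·ln(x₀/x_n) = (1/6)·ln(6.61/0.140) = (1/6)·ln(47.21) = 0.6424.
ζ = δ/√(4π² + δ²) = 0.6424/√(39.48 + 0.413) = 0.6424/6.316 = 0.1017.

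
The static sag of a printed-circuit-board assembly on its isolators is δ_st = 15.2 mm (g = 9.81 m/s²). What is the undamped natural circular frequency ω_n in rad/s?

ω_n = √(g/δ_st) = √(9.81/0.0152) = √645.4 = 25.40 rad/s.

25.4 rad/s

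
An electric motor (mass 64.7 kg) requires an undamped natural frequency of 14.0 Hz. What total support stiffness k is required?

501000 N/m

ω_n = 2πf_n = 2π × 14.0 = 87.96 rad/s.
k = m·ω_n² = 64.7 × 87.96² = 64.7 × 7738 = 500600 N/m.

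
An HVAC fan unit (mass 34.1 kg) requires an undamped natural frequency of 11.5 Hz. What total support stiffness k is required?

178000 N/m

ω_n = 2πf_n = 2π × 11.5 = 72.26 rad/s.
k = m·ω_n² = 34.1 × 72.26² = 34.1 × 5221 = 178000 N/m.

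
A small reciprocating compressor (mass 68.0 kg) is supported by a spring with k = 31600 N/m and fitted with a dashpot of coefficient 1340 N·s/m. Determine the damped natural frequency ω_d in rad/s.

19.2 rad/s

ω_n = √(k/m) = √(31600/68.0) = 21.56 rad/s.
Critical damping c_c = 2√(k·m) = 2√(31600 × 68.0) = 2932 N·s/m, so ζ = c/c_c = 1340/2932 = 0.4571.
ω_d = ω_n√(1 − ζ²) = 21.56 × √(1 − 0.209) = 19.17 rad/s.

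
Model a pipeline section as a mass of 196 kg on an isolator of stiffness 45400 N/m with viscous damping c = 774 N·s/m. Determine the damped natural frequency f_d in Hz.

2.40 Hz

ω_n = √(k/m) = √(45400/196) = 15.22 rad/s.
Critical damping c_c = 2√(k·m) = 2√(45400 × 196) = 5966 N·s/m, so ζ = c/c_c = 774/5966 = 0.1297.
ω_d = ω_n√(1 − ζ²) = 15.22 × √(1 − 0.0168) = 15.09 rad/s.
f_d = ω_d/(2π) = 2.402 Hz.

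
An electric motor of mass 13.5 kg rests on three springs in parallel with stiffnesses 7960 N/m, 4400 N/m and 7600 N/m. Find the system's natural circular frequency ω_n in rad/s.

38.5 rad/s

Parallel springs add: k_eq = 7960 + 4400 + 7600 = 19960 N/m.
ω_n = √(k_eq/m) = √(19960/13.5) = √1479 = 38.45 rad/s.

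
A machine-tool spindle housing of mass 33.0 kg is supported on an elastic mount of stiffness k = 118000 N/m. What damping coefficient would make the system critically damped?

3950 N·s/m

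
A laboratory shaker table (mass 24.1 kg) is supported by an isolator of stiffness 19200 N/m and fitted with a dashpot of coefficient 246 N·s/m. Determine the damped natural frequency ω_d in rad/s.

27.8 rad/s

ω_n = √(k/m) = √(19200/24.1) = 28.23 rad/s.
Critical damping c_c = 2√(k·m) = 2√(19200 × 24.1) = 1360 N·s/m, so ζ = c/c_c = 246/1360 = 0.1808.
ω_d = ω_n√(1 − ζ²) = 28.23 × √(1 − 0.0327) = 27.76 rad/s.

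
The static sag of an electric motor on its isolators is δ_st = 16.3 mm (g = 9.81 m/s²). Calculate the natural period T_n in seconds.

ω_n = √(g/δ_st) = √(9.81/0.0163) = √601.8 = 24.53 rad/s.
T_n = 2π/ω_n = 6.283/24.53 = 0.2561 s.

0.256 s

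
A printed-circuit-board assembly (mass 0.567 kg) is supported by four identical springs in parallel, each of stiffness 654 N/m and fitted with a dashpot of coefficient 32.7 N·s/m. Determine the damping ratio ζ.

0.425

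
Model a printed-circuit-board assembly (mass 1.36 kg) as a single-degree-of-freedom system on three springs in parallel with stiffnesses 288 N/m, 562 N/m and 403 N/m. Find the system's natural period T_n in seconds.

0.207 s

Parallel springs add: k_eq = 288 + 562 + 403 = 1253 N/m.
ω_n = √(k_eq/m) = √(1253/1.36) = √921.3 = 30.35 rad/s.
T_n = 2π/ω_n = 6.283/30.35 = 0.2070 s.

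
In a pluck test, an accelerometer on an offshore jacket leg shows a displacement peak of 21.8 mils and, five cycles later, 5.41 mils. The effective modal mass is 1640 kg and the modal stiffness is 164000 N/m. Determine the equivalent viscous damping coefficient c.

Logarithmic decrement δ = (1/n)·ln(x₀/x_n) = (1/5)·ln(21.8/5.41) = (1/5)·ln(4.030) = 0.2787.
ζ = δ/√(4π² + δ²) = 0.2787/√(39.48 + 0.0777) = 0.2787/6.289 = 0.04432.
c = ζ · 2√(km) = 0.04432 × 2√(164000 × 1640) = 0.04432 × 32800 = 1454 N·s/m.

1450 N·s/m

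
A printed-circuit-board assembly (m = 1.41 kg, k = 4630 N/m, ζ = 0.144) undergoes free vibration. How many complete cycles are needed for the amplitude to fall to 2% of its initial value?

5 cycles

Logarithmic decrement δ = 2πζ/√(1 − ζ²) = 2π × 0.1440/√(1 − 0.0207) = 0.9143.
x_n/x₀ = e^(−nδ) ≤ 0.02; take ln: n ≥ ln(1/0.02)/δ = 3.912/0.9143 = 4.279.
So 5 complete cycles are required.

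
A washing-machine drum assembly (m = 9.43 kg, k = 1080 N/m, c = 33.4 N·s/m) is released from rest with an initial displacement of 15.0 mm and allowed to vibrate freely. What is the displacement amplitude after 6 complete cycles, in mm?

ζ = c/(2√(km)) = 33.4/(2√(1080 × 9.43)) = 33.4/201.8 = 0.1655.
Logarithmic decrement δ = 2πζ/√(1 − ζ²) = 2π × 0.1655/√(1 − 0.0274) = 1.054.
After n cycles, x_n/x₀ = e^(−nδ), so x_6 = 15.0 × e^(−6 × 1.054) = 15.0 × 0.001790 = 0.02685 mm.

0.0268 mm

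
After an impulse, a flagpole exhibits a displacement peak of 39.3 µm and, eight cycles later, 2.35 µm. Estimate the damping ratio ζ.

Logarithmic decrement δ = (1/n)·ln(x₀/x_n) = (1/8)·ln(39.3/2.35) = (1/8)·ln(16.72) = 0.3521.
ζ = δ/√(4π² + δ²) = 0.3521/√(39.48 + 0.124) = 0.3521/6.293 = 0.05595.

0.0560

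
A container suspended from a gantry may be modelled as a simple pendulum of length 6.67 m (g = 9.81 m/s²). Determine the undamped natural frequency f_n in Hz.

For a simple pendulum ω_n = √(g/L) = √(9.81/6.67) = √1.471 = 1.213 rad/s.
f_n = ω_n/(2π) = 1.213/6.283 = 0.1930 Hz.

0.193 Hz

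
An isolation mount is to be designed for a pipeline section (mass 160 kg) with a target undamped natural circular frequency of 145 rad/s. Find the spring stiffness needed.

k = m·ω_n² = 160 × 145.0² = 160 × 21020 = 3364000 N/m.

3360000 N/m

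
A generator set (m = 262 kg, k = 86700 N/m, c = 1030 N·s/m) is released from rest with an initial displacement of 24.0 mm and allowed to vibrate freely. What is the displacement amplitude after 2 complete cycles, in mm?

ζ = c/(2√(km)) = 1030/(2√(86700 × 262)) = 1030/9532 = 0.1081.
Logarithmic decrement δ = 2πζ/√(1 − ζ²) = 2π × 0.1081/√(1 − 0.0117) = 0.6829.
After n cycles, x_n/x₀ = e^(−nδ), so x_2 = 24.0 × e^(−2 × 0.6829) = 24.0 × 0.2552 = 6.124 mm.

6.12 mm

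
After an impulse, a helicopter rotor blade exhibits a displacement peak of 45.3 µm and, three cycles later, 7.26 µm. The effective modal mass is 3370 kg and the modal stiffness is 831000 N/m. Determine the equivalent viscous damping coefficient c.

Logarithmic decrement δ = (1/n)·ln(x₀/x_n) = (1/3)·ln(45.3/7.26) = (1/3)·ln(6.240) = 0.6103.
ζ = δ/√(4π² + δ²) = 0.6103/√(39.48 + 0.372) = 0.6103/6.313 = 0.09668.
c = ζ · 2√(km) = 0.09668 × 2√(831000 × 3370) = 0.09668 × 105800 = 10230 N·s/m.

10200 N·s/m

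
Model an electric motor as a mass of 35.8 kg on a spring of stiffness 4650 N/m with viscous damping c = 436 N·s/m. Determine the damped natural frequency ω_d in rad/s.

9.63 rad/s

ω_n = √(k/m) = √(4650/35.8) = 11.40 rad/s.
Critical damping c_c = 2√(k·m) = 2√(4650 × 35.8) = 816.0 N·s/m, so ζ = c/c_c = 436/816.0 = 0.5343.
ω_d = ω_n√(1 − ζ²) = 11.40 × √(1 − 0.285) = 9.634 rad/s.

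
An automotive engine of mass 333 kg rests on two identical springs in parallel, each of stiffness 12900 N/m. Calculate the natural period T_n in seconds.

Parallel springs add: k_eq = 2 × 12900 = 25800 N/m.
ω_n = √(k_eq/m) = √(25800/333) = √77.48 = 8.802 rad/s.
T_n = 2π/ω_n = 6.283/8.802 = 0.7138 s.

0.714 s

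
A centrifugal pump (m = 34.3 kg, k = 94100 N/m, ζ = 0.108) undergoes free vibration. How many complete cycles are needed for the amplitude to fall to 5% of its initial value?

Logarithmic decrement δ = 2πζ/√(1 − ζ²) = 2π × 0.1080/√(1 − 0.0117) = 0.6826.
x_n/x₀ = e^(−nδ) ≤ 0.05; take ln: n ≥ ln(1/0.05)/δ = 2.996/0.6826 = 4.389.
So 5 complete cycles are required.

5 cycles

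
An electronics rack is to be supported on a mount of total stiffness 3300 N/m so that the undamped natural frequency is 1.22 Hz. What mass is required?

56.2 kg

ω_n = 2πf_n = 2π × 1.22 = 7.665 rad/s.
m = k/ω_n² = 3300/7.665² = 3300/58.76 = 56.16 kg.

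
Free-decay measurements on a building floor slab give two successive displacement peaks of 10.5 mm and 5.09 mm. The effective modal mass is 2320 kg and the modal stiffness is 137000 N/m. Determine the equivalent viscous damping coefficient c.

Logarithmic decrement δ = (1/n)·ln(x₀/x_n) = (1/1)·ln(10.5/5.09) = (1/1)·ln(2.063) = 0.7241.
ζ = δ/√(4π² + δ²) = 0.7241/√(39.48 + 0.524) = 0.7241/6.325 = 0.1145.
c = ζ · 2√(km) = 0.1145 × 2√(137000 × 2320) = 0.1145 × 35660 = 4082 N·s/m.

4080 N·s/m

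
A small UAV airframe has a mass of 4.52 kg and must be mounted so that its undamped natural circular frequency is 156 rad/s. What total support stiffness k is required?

110000 N/m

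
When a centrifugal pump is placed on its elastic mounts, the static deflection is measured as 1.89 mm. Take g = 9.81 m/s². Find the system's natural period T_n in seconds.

ω_n = √(g/δ_st) = √(9.81/0.00189) = √5190 = 72.04 rad/s.
T_n = 2π/ω_n = 6.283/72.04 = 0.08721 s.

0.0872 s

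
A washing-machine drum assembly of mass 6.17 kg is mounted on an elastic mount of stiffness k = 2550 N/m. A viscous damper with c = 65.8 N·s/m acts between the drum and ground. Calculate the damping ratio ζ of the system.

ω_n = √(k/m) = √(2550/6.17) = 20.33 rad/s.
Critical damping c_c = 2√(k·m) = 2√(2550 × 6.17) = 250.9 N·s/m, so ζ = c/c_c = 65.8/250.9 = 0.2623.

0.262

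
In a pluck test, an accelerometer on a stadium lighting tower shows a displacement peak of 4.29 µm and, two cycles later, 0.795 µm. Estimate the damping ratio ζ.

Logarithmic decrement δ = (1/n)·ln(x₀/x_n) = (1/2)·ln(4.29/0.795) = (1/2)·ln(5.396) = 0.8428.
ζ = δ/√(4π² + δ²) = 0.8428/√(39.48 + 0.710) = 0.8428/6.339 = 0.1330.

0.133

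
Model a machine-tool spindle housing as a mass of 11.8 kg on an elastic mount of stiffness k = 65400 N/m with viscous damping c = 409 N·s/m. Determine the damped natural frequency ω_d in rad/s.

ω_n = √(k/m) = √(65400/11.8) = 74.45 rad/s.
Critical damping c_c = 2√(k·m) = 2√(65400 × 11.8) = 1757 N·s/m, so ζ = c/c_c = 409/1757 = 0.2328.
ω_d = ω_n√(1 − ζ²) = 74.45 × √(1 − 0.0542) = 72.40 rad/s.

72.4 rad/s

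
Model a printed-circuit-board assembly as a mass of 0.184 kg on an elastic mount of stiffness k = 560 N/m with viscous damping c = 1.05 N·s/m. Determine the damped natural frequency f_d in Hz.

8.77 Hz

ω_n = √(k/m) = √(560.0/0.184) = 55.17 rad/s.
Critical damping c_c = 2√(k·m) = 2√(560.0 × 0.184) = 20.30 N·s/m, so ζ = c/c_c = 1.05/20.30 = 0.05172.
ω_d = ω_n√(1 − ζ²) = 55.17 × √(1 − 0.00267) = 55.09 rad/s.
f_d = ω_d/(2π) = 8.768 Hz.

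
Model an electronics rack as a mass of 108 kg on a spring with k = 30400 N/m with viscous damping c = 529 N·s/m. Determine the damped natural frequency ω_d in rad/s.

ω_n = √(k/m) = √(30400/108) = 16.78 rad/s.
Critical damping c_c = 2√(k·m) = 2√(30400 × 108) = 3624 N·s/m, so ζ = c/c_c = 529/3624 = 0.1460.
ω_d = ω_n√(1 − ζ²) = 16.78 × √(1 − 0.0213) = 16.60 rad/s.

16.6 rad/s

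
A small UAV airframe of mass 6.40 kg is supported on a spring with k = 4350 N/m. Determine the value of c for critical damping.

334 N·s/m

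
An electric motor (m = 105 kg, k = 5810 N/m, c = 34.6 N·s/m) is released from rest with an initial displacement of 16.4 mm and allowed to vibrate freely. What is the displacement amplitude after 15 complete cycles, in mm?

2.03 mm

ζ = c/(2√(km)) = 34.6/(2√(5810 × 105)) = 34.6/1562 = 0.02215.
Logarithmic decrement δ = 2πζ/√(1 − ζ²) = 2π × 0.02215/√(1 − 0.000491) = 0.1392.
After n cycles, x_n/x₀ = e^(−nδ), so x_15 = 16.4 × e^(−15 × 0.1392) = 16.4 × 0.1239 = 2.032 mm.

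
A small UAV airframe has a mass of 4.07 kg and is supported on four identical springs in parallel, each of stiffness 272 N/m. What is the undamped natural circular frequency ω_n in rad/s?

Parallel springs add: k_eq = 4 × 272 = 1088 N/m.
ω_n = √(k_eq/m) = √(1088/4.07) = √267.3 = 16.35 rad/s.

16.3 rad/s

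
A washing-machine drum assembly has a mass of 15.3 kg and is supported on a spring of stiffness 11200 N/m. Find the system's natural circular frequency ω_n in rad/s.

27.1 rad/s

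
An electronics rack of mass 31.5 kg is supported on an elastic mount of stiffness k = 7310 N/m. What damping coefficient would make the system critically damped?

c_c = 2√(k·m) = 2√(7310 × 31.5) = 2 × 479.9 = 959.7 N·s/m.

960 N·s/m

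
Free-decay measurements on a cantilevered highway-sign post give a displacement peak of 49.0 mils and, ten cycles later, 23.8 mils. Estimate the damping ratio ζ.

Logarithmic decrement δ = (1/n)·ln(x₀/x_n) = (1/10)·ln(49.0/23.8) = (1/10)·ln(2.059) = 0.07221.
ζ = δ/√(4π² + δ²) = 0.07221/√(39.48 + 0.00521) = 0.07221/6.284 = 0.01149.

0.0115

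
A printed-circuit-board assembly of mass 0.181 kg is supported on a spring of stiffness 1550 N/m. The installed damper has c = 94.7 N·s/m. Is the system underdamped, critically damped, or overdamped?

overdamped

c_c = 2√(k·m) = 33.50 N·s/m; ζ = c/c_c = 94.7/33.50 = 2.83.
Since ζ > 1 the system is overdamped.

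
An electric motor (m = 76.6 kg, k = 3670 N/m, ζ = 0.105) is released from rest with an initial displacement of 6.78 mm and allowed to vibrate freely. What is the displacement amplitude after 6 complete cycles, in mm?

Logarithmic decrement δ = 2πζ/√(1 − ζ²) = 2π × 0.1050/√(1 − 0.0110) = 0.6634.
After n cycles, x_n/x₀ = e^(−nδ), so x_6 = 6.78 × e^(−6 × 0.6634) = 6.78 × 0.01868 = 0.1266 mm.

0.127 mm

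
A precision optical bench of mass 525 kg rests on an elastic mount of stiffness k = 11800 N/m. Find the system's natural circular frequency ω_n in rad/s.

4.74 rad/s

ω_n = √(k/m) = √(11800/525) = √22.48 = 4.741 rad/s.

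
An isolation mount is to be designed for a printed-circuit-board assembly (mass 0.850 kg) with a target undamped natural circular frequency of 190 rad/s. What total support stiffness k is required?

k = m·ω_n² = 0.850 × 190.0² = 0.850 × 36100 = 30680 N/m.

30700 N/m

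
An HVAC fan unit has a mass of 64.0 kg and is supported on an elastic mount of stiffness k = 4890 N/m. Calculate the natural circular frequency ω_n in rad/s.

8.74 rad/s

ω_n = √(k/m) = √(4890/64.0) = √76.41 = 8.741 rad/s.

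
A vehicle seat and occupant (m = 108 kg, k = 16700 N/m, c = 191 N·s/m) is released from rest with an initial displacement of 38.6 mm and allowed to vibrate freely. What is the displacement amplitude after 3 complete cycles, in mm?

10.1 mm

ζ = c/(2√(km)) = 191/(2√(16700 × 108)) = 191/2686 = 0.07111.
Logarithmic decrement δ = 2πζ/√(1 − ζ²) = 2π × 0.07111/√(1 − 0.00506) = 0.4479.
After n cycles, x_n/x₀ = e^(−nδ), so x_3 = 38.6 × e^(−3 × 0.4479) = 38.6 × 0.2609 = 10.07 mm.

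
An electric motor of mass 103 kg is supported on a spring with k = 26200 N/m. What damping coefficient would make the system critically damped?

3290 N·s/m

c_c = 2√(k·m) = 2√(26200 × 103) = 2 × 1643 = 3285 N·s/m.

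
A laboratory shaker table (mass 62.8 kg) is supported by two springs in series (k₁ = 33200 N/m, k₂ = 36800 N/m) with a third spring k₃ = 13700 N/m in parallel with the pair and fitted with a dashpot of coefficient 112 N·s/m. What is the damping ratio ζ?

Series pair: k_s = k₁k₂/(k₁+k₂) = (33200)(36800)/(33200 + 36800) = 17450 N/m. In parallel with k₃: k_eq = 17450 + 13700 = 31150 N/m.
ω_n = √(k_eq/m) = √(31150/62.8) = 22.27 rad/s.
Critical damping c_c = 2√(k_eq·m) = 2√(31150 × 62.8) = 2797 N·s/m, so ζ = c/c_c = 112/2797 = 0.04004.

0.0400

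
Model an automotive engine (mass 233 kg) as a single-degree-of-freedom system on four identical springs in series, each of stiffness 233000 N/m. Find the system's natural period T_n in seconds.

0.397 s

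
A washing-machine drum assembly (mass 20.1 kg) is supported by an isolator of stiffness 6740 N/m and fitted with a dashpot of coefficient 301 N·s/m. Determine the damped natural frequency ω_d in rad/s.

16.7 rad/s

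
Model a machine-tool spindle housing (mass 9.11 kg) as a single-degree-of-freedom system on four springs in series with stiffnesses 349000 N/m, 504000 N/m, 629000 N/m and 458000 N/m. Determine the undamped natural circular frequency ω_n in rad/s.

113 rad/s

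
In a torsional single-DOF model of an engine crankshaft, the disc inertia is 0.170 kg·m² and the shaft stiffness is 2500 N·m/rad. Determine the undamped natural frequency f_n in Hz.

19.3 Hz

ω_n = √(k_t/J) = √(2500/0.170) = √14710 = 121.3 rad/s.
f_n = ω_n/(2π) = 121.3/6.283 = 19.30 Hz.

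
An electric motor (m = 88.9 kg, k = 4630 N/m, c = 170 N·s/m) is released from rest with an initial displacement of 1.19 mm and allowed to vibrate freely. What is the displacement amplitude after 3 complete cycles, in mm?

ζ = c/(2√(km)) = 170/(2√(4630 × 88.9)) = 170/1283 = 0.1325.
Logarithmic decrement δ = 2πζ/√(1 − ζ²) = 2π × 0.1325/√(1 − 0.0176) = 0.8399.
After n cycles, x_n/x₀ = e^(−nδ), so x_3 = 1.19 × e^(−3 × 0.8399) = 1.19 × 0.08050 = 0.09579 mm.

0.0958 mm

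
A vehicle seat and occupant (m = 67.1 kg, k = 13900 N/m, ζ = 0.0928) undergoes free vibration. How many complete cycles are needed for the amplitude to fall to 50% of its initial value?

Logarithmic decrement δ = 2πζ/√(1 − ζ²) = 2π × 0.09280/√(1 − 0.00861) = 0.5856.
x_n/x₀ = e^(−nδ) ≤ 0.5; take ln: n ≥ ln(1/0.5)/δ = 0.6931/0.5856 = 1.184.
So 2 complete cycles are required.

2 cycles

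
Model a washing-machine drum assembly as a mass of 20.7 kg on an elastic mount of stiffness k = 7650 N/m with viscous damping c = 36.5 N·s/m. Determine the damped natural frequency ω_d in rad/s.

19.2 rad/s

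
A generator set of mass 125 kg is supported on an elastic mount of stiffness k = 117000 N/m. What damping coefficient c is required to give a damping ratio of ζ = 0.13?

c_c = 2√(k·m) = 2√(117000 × 125) = 7649 N·s/m.
c = ζ·c_c = 0.13 × 7649 = 994.3 N·s/m.

994 N·s/m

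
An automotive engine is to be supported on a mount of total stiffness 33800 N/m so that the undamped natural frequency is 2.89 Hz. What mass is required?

ω_n = 2πf_n = 2π × 2.89 = 18.16 rad/s.
m = k/ω_n² = 33800/18.16² = 33800/329.7 = 102.5 kg.

103 kg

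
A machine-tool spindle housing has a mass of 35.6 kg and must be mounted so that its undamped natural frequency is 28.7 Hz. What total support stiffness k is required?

1160000 N/m

ω_n = 2πf_n = 2π × 28.7 = 180.3 rad/s.
k = m·ω_n² = 35.6 × 180.3² = 35.6 × 32520 = 1158000 N/m.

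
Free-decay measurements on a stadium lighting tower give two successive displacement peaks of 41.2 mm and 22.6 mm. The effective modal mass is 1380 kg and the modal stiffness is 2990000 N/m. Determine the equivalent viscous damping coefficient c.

Logarithmic decrement δ = (1/n)·ln(x₀/x_n) = (1/1)·ln(41.2/22.6) = (1/1)·ln(1.823) = 0.6005.
ζ = δ/√(4π² + δ²) = 0.6005/√(39.48 + 0.361) = 0.6005/6.312 = 0.09514.
c = ζ · 2√(km) = 0.09514 × 2√(2990000 × 1380) = 0.09514 × 128500 = 12220 N·s/m.

12200 N·s/m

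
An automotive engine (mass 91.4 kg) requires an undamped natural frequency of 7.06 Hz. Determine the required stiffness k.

ω_n = 2πf_n = 2π × 7.06 = 44.36 rad/s.
k = m·ω_n² = 91.4 × 44.36² = 91.4 × 1968 = 179900 N/m.

180000 N/m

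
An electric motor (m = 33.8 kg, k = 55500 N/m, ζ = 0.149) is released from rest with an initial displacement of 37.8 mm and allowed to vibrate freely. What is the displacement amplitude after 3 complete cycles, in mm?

2.21 mm

Logarithmic decrement δ = 2πζ/√(1 − ζ²) = 2π × 0.1490/√(1 − 0.0222) = 0.9468.
After n cycles, x_n/x₀ = e^(−nδ), so x_3 = 37.8 × e^(−3 × 0.9468) = 37.8 × 0.05841 = 2.208 mm.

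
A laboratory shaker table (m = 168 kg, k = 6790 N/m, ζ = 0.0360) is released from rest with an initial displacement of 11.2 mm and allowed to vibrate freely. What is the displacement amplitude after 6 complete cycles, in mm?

2.88 mm

Logarithmic decrement δ = 2πζ/√(1 − ζ²) = 2π × 0.03600/√(1 − 0.00130) = 0.2263.
After n cycles, x_n/x₀ = e^(−nδ), so x_6 = 11.2 × e^(−6 × 0.2263) = 11.2 × 0.2572 = 2.880 mm.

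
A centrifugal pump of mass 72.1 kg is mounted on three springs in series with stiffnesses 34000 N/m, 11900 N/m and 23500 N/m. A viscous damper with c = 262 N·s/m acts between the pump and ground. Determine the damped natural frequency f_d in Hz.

1.47 Hz

Series springs: 1/k_eq = 1/34000 + 1/11900 + 1/23500 = 0.0001560, so k_eq = 6410 N/m.
ω_n = √(k_eq/m) = √(6410/72.1) = 9.429 rad/s.
Critical damping c_c = 2√(k_eq·m) = 2√(6410 × 72.1) = 1360 N·s/m, so ζ = c/c_c = 262/1360 = 0.1927.
ω_d = ω_n√(1 − ζ²) = 9.429 × √(1 − 0.0371) = 9.252 rad/s.
f_d = ω_d/(2π) = 1.473 Hz.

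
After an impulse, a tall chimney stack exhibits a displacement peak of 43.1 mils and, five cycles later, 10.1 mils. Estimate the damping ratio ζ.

0.0461

Logarithmic decrement δ = (1/n)·ln(x₀/x_n) = (1/5)·ln(43.1/10.1) = (1/5)·ln(4.267) = 0.2902.
ζ = δ/√(4π² + δ²) = 0.2902/√(39.48 + 0.0842) = 0.2902/6.290 = 0.04614.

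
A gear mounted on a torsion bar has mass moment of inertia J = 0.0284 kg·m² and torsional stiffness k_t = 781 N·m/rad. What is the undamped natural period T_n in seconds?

ω_n = √(k_t/J) = √(781/0.0284) = √27500 = 165.8 rad/s.
T_n = 2π/ω_n = 6.283/165.8 = 0.03789 s.

0.0379 s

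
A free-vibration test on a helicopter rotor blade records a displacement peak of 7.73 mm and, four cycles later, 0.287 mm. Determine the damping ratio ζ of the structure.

0.130

Logarithmic decrement δ = (1/n)·ln(x₀/x_n) = (1/4)·ln(7.73/0.287) = (1/4)·ln(26.93) = 0.8233.
ζ = δ/√(4π² + δ²) = 0.8233/√(39.48 + 0.678) = 0.8233/6.337 = 0.1299.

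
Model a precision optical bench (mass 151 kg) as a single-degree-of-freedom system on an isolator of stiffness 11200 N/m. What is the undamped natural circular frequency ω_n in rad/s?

8.61 rad/s

ω_n = √(k/m) = √(11200/151) = √74.17 = 8.612 rad/s.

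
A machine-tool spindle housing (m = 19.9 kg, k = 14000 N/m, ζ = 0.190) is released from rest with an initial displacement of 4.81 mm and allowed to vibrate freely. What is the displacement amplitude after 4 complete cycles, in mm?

Logarithmic decrement δ = 2πζ/√(1 − ζ²) = 2π × 0.1900/√(1 − 0.0361) = 1.216.
After n cycles, x_n/x₀ = e^(−nδ), so x_4 = 4.81 × e^(−4 × 1.216) = 4.81 × 0.007721 = 0.03714 mm.

0.0371 mm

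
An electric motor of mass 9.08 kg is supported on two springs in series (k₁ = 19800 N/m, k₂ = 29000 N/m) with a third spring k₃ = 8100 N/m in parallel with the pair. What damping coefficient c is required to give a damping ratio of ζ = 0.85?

722 N·s/m

Series pair: k_s = k₁k₂/(k₁+k₂) = (19800)(29000)/(19800 + 29000) = 11770 N/m. In parallel with k₃: k_eq = 11770 + 8100 = 19870 N/m.
c_c = 2√(k_eq·m) = 2√(19870 × 9.08) = 849.4 N·s/m.
c = ζ·c_c = 0.85 × 849.4 = 722.0 N·s/m.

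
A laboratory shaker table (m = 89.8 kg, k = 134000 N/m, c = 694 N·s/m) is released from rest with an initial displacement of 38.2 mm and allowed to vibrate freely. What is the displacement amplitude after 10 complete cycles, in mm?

ζ = c/(2√(km)) = 694/(2√(134000 × 89.8)) = 694/6938 = 0.1000.
Logarithmic decrement δ = 2πζ/√(1 − ζ²) = 2π × 0.1000/√(1 − 0.0100) = 0.6317.
After n cycles, x_n/x₀ = e^(−nδ), so x_10 = 38.2 × e^(−10 × 0.6317) = 38.2 × 0.001806 = 0.06897 mm.

0.0690 mm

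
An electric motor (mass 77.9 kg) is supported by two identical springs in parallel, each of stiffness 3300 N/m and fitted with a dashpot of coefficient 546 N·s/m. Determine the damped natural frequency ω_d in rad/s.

8.51 rad/s

Parallel springs add: k_eq = 2 × 3300 = 6600 N/m.
ω_n = √(k_eq/m) = √(6600/77.9) = 9.205 rad/s.
Critical damping c_c = 2√(k_eq·m) = 2√(6600 × 77.9) = 1434 N·s/m, so ζ = c/c_c = 546/1434 = 0.3807.
ω_d = ω_n√(1 − ζ²) = 9.205 × √(1 − 0.145) = 8.511 rad/s.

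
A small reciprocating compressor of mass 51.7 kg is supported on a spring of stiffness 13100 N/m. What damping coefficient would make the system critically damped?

1650 N·s/m

c_c = 2√(k·m) = 2√(13100 × 51.7) = 2 × 823.0 = 1646 N·s/m.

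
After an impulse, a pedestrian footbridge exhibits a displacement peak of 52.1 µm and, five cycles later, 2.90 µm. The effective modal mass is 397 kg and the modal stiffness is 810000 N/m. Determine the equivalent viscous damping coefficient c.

Logarithmic decrement δ = (1/n)·ln(x₀/x_n) = (1/5)·ln(52.1/2.90) = (1/5)·ln(17.97) = 0.5777.
ζ = δ/√(4π² + δ²) = 0.5777/√(39.48 + 0.334) = 0.5777/6.310 = 0.09156.
c = ζ · 2√(km) = 0.09156 × 2√(810000 × 397) = 0.09156 × 35860 = 3284 N·s/m.

3280 N·s/m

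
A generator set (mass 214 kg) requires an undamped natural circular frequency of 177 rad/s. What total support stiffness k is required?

6700000 N/m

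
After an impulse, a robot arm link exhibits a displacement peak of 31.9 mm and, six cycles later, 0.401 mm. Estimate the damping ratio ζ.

0.115

Logarithmic decrement δ = (1/n)·ln(x₀/x_n) = (1/6)·ln(31.9/0.401) = (1/6)·ln(79.55) = 0.7294.
ζ = δ/√(4π² + δ²) = 0.7294/√(39.48 + 0.532) = 0.7294/6.325 = 0.1153.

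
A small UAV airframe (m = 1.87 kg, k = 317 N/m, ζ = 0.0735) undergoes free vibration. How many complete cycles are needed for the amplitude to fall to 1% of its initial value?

Logarithmic decrement δ = 2πζ/√(1 − ζ²) = 2π × 0.07350/√(1 − 0.00540) = 0.4631.
x_n/x₀ = e^(−nδ) ≤ 0.01; take ln: n ≥ ln(1/0.01)/δ = 4.605/0.4631 = 9.945.
So 10 complete cycles are required.

10 cycles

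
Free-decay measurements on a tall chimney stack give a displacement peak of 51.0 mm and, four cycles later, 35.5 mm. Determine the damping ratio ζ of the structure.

0.0144

Logarithmic decrement δ = (1/n)·ln(x₀/x_n) = (1/4)·ln(51.0/35.5) = (1/4)·ln(1.437) = 0.09057.
ζ = δ/√(4π² + δ²) = 0.09057/√(39.48 + 0.00820) = 0.09057/6.284 = 0.01441.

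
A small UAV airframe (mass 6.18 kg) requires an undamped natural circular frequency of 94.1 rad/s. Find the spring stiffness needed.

54700 N/m

k = m·ω_n² = 6.18 × 94.10² = 6.18 × 8855 = 54720 N/m.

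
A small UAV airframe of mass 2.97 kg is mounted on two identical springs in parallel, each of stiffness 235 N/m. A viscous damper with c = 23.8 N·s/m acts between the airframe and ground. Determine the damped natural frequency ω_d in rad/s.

Parallel springs add: k_eq = 2 × 235 = 470.0 N/m.
ω_n = √(k_eq/m) = √(470.0/2.97) = 12.58 rad/s.
Critical damping c_c = 2√(k_eq·m) = 2√(470.0 × 2.97) = 74.72 N·s/m, so ζ = c/c_c = 23.8/74.72 = 0.3185.
ω_d = ω_n√(1 − ζ²) = 12.58 × √(1 − 0.101) = 11.92 rad/s.

11.9 rad/s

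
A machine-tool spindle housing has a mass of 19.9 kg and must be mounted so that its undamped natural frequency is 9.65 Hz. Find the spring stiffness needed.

73200 N/m

ω_n = 2πf_n = 2π × 9.65 = 60.63 rad/s.
k = m·ω_n² = 19.9 × 60.63² = 19.9 × 3676 = 73160 N/m.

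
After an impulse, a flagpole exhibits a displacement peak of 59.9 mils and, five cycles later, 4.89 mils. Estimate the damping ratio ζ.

0.0795

Logarithmic decrement δ = (1/n)·ln(x₀/x_n) = (1/5)·ln(59.9/4.89) = (1/5)·ln(12.25) = 0.5011.
ζ = δ/√(4π² + δ²) = 0.5011/√(39.48 + 0.251) = 0.5011/6.303 = 0.07950.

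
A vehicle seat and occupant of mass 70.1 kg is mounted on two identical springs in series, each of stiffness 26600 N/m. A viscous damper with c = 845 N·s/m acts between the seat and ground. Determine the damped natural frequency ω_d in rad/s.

12.4 rad/s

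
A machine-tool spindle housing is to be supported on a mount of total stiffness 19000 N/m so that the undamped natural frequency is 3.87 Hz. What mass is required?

ω_n = 2πf_n = 2π × 3.87 = 24.32 rad/s.
m = k/ω_n² = 19000/24.32² = 19000/591.3 = 32.13 kg.

32.1 kg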